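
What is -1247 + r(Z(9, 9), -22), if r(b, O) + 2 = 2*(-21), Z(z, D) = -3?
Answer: -1291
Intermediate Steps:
r(b, O) = -44 (r(b, O) = -2 + 2*(-21) = -2 - 42 = -44)
-1247 + r(Z(9, 9), -22) = -1247 - 44 = -1291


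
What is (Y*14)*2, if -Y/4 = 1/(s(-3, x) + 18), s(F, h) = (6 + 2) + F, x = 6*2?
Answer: -112/23 ≈ -4.8696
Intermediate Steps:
x = 12
s(F, h) = 8 + F
Y = -4/23 (Y = -4/((8 - 3) + 18) = -4/(5 + 18) = -4/23 ≈ -0.17391)
(Y*14)*2 = -4/23*14*2 = -56/23*2 = -112/23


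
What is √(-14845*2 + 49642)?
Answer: 4*√1247 ≈ 141.25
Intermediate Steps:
√(-14845*2 + 49642) = √(-2969*10 + 49642) = √(-29690 + 49642) = √19952 = 4*√1247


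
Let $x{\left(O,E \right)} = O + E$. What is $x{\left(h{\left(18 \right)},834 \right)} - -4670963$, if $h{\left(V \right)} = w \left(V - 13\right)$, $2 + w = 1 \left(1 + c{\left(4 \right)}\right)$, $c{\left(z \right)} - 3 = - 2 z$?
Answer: $4671767$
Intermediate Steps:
$c{\left(z \right)} = 3 - 2 z$
$w = -6$ ($w = -2 + 1 \left(1 + \left(3 - 8\right)\right) = -2 + 1 \left(1 - 5\right) = -2 + 1 \left(-4\right) = -2 - 4 = -6$)
$h{\left(V \right)} = 78 - 6 V$ ($h{\left(V \right)} = - 6 \left(V - 13\right) = - 6 \left(-13 + V\right) = 78 - 6 V$)
$x{\left(O,E \right)} = E + O$
$x{\left(h{\left(18 \right)},834 \right)} - -4670963 = \left(834 + \left(78 - 108\right)\right) - -4670963 = \left(834 + \left(78 - 108\right)\right) + 4670963 = \left(834 - 30\right) + 4670963 = 804 + 4670963 = 4671767$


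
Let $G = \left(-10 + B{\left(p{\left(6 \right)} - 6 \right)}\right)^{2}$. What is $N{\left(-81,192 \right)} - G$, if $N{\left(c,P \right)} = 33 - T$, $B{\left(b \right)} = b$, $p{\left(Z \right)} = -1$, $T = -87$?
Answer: $-169$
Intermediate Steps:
$G = 289$ ($G = \left(-10 - 7\right)^{2} = \left(-17\right)^{2} = 289$)
$N{\left(c,P \right)} = 120$ ($N{\left(c,P \right)} = 33 - -87 = 33 + 87 = 120$)
$N{\left(-81,192 \right)} - G = 120 - 289 = -169$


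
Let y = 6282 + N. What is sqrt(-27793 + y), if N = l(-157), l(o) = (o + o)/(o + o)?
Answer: 3*I*sqrt(2390) ≈ 146.66*I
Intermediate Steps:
l(o) = 1 (l(o) = (2*o)/((2*o)) = (2*o)*(1/(2*o)) = 1)
N = 1
y = 6283 (y = 6282 + 1 = 6283)
sqrt(-27793 + y) = sqrt(-27793 + 6283) = sqrt(-21510) = 3*I*sqrt(2390)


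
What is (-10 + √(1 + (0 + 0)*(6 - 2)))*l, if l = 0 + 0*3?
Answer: 0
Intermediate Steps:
l = 0 (l = 0 + 0 = 0)
(-10 + √(1 + (0 + 0)*(6 - 2)))*l = (-10 + √(1 + (0 + 0)*(6 - 2)))*0 = (-10 + √(1 + 0*4))*0 = (-10 + √(1 + 0))*0 = (-10 + √1)*0 = (-10 + 1)*0 = -9*0 = 0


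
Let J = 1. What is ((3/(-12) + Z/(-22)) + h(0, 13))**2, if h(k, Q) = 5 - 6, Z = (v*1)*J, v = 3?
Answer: 3721/1936 ≈ 1.9220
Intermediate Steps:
Z = 3 (Z = (3*1)*1 = 3*1 = 3)
h(k, Q) = -1
((3/(-12) + Z/(-22)) + h(0, 13))**2 = ((3/(-12) + 3/(-22)) - 1)**2 = ((3*(-1/12) + 3*(-1/22)) - 1)**2 = ((-1/4 - 3/22) - 1)**2 = (-17/44 - 1)**2 = (-61/44)**2 = 3721/1936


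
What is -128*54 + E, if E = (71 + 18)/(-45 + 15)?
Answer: -207449/30 ≈ -6915.0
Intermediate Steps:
E = -89/30 (E = 89/(-30) = 89*(-1/30) = -89/30 ≈ -2.9667)
-128*54 + E = -128*54 - 89/30 = -6912 - 89/30 = -207449/30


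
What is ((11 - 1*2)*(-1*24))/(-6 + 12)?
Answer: -36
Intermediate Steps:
((11 - 1*2)*(-1*24))/(-6 + 12) = ((11 - 2)*(-24))/6 = (9*(-24))*(1/6) = -216*1/6 = -36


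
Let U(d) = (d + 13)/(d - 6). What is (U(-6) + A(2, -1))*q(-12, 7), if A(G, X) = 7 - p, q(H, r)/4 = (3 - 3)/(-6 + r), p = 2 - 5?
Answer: 0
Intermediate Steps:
p = -3
U(d) = (13 + d)/(-6 + d)
q(H, r) = 0 (q(H, r) = 4*((3 - 3)/(-6 + r)) = 4*(0/(-6 + r)) = 4*0 = 0)
A(G, X) = 10 (A(G, X) = 7 - 1*(-3) = 7 + 3 = 10)
(U(-6) + A(2, -1))*q(-12, 7) = ((13 - 6)/(-6 - 6) + 10)*0 = (7/(-12) + 10)*0 = (-1/12*7 + 10)*0 = (-7/12 + 10)*0 = (113/12)*0 = 0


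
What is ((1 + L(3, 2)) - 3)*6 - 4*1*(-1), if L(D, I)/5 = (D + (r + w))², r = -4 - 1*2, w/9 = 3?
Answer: 17272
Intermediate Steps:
w = 27 (w = 9*3 = 27)
r = -6 (r = -4 - 2 = -6)
L(D, I) = 5*(21 + D)² (L(D, I) = 5*(D + (-6 + 27))² = 5*(D + 21)² = 5*(21 + D)²)
((1 + L(3, 2)) - 3)*6 - 4*1*(-1) = ((1 + 5*(21 + 3)²) - 3)*6 - 4*1*(-1) = ((1 + 5*24²) - 3)*6 - 4*(-1) = ((1 + 5*576) - 3)*6 + 4 = ((1 + 2880) - 3)*6 + 4 = (2881 - 3)*6 + 4 = 2878*6 + 4 = 17268 + 4 = 17272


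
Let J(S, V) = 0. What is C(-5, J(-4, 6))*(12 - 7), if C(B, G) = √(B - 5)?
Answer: 5*I*√10 ≈ 15.811*I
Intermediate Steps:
C(B, G) = √(-5 + B)
C(-5, J(-4, 6))*(12 - 7) = √(-5 - 5)*(12 - 7) = √(-10)*5 = (I*√10)*5 = 5*I*√10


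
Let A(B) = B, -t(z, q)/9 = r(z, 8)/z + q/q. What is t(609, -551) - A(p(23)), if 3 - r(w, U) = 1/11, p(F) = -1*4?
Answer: -11261/2233 ≈ -5.0430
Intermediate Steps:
p(F) = -4
r(w, U) = 32/11 (r(w, U) = 3 - 1/11 = 32/11)
t(z, q) = -9 - 288/(11*z) (t(z, q) = -9*(32/(11*z) + q/q) = -9*(32/(11*z) + 1) = -9*(1 + 32/(11*z)) = -9 - 288/(11*z))
t(609, -551) - A(p(23)) = (-9 - 288/11/609) - 1*(-4) = (-9 - 288/11*1/609) + 4 = (-9 - 96/2233) + 4 = -20193/2233 + 4 = -11261/2233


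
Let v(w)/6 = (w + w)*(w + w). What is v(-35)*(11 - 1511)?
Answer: -44100000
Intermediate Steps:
v(w) = 24*w² (v(w) = 6*((w + w)*(w + w)) = 6*((2*w)*(2*w)) = 6*(4*w²) = 24*w²)
v(-35)*(11 - 1511) = (24*(-35)²)*(11 - 1511) = (24*1225)*(-1500) = 29400*(-1500) = -44100000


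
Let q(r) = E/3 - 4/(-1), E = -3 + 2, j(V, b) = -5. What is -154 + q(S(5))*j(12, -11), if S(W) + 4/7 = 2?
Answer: -517/3 ≈ -172.33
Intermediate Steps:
S(W) = 10/7 (S(W) = -4/7 + 2 = 10/7)
E = -1
q(r) = 11/3 (q(r) = -1/3 - 4/(-1) = -1*⅓ - 4*(-1) = -⅓ + 4 = 11/3)
-154 + q(S(5))*j(12, -11) = -154 + (11/3)*(-5) = -154 - 55/3 = -517/3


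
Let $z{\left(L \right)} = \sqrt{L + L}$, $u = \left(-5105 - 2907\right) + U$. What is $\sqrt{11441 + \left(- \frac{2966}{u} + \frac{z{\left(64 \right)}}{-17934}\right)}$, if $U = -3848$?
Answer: $\frac{\sqrt{660208520276501490 - 25740706800 \sqrt{2}}}{7596330} \approx 106.96$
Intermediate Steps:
$u = -11860$ ($u = \left(-5105 - 2907\right) - 3848 = -8012 - 3848 = -11860$)
$z{\left(L \right)} = \sqrt{2} \sqrt{L}$ ($z{\left(L \right)} = \sqrt{2 L} = \sqrt{2} \sqrt{L}$)
$\sqrt{11441 + \left(- \frac{2966}{u} + \frac{z{\left(64 \right)}}{-17934}\right)} = \sqrt{11441 + \left(- \frac{2966}{-11860} + \frac{\sqrt{2} \sqrt{64}}{-17934}\right)} = \sqrt{11441 + \left(\left(-2966\right) \left(- \frac{1}{11860}\right) + \sqrt{2} \cdot 8 \left(- \frac{1}{17934}\right)\right)} = \sqrt{11441 + \left(\frac{1483}{5930} + 8 \sqrt{2} \left(- \frac{1}{17934}\right)\right)} = \sqrt{11441 + \left(\frac{1483}{5930} - \frac{4 \sqrt{2}}{8967}\right)} = \sqrt{\frac{67846613}{5930} - \frac{4 \sqrt{2}}{8967}}$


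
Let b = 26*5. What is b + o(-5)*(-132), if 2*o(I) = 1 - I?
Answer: -266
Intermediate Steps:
b = 130
o(I) = 1/2 - I/2 (o(I) = (1 - I)/2 = 1/2 - I/2)
b + o(-5)*(-132) = 130 + (1/2 - 1/2*(-5))*(-132) = 130 + (1/2 + 5/2)*(-132) = 130 + 3*(-132) = 130 - 396 = -266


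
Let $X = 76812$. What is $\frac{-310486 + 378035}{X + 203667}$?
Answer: $\frac{67549}{280479} \approx 0.24083$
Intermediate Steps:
$\frac{-310486 + 378035}{X + 203667} = \frac{-310486 + 378035}{76812 + 203667} = \frac{67549}{280479}$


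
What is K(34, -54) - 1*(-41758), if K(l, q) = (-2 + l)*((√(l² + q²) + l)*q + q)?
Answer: -18722 - 3456*√1018 ≈ -1.2899e+5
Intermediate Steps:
K(l, q) = (-2 + l)*(q + q*(l + √(l² + q²))) (K(l, q) = (-2 + l)*((l + √(l² + q²))*q + q) = (-2 + l)*(q*(l + √(l² + q²)) + q) = (-2 + l)*(q + q*(l + √(l² + q²))))
K(34, -54) - 1*(-41758) = -54*(-2 + 34² - 1*34 - 2*√(34² + (-54)²) + 34*√(34² + (-54)²)) - 1*(-41758) = -54*(-2 + 1156 - 34 - 2*√(1156 + 2916) + 34*√(1156 + 2916)) + 41758 = -54*(-2 + 1156 - 34 - 4*√1018 + 34*√4072) + 41758 = -54*(-2 + 1156 - 34 - 4*√1018 + 34*(2*√1018)) + 41758 = -54*(-2 + 1156 - 34 - 4*√1018 + 68*√1018) + 41758 = -54*(1120 + 64*√1018) + 41758 = (-60480 - 3456*√1018) + 41758 = -18722 - 3456*√1018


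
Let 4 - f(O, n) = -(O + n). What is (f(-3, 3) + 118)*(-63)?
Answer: -7686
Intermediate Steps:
f(O, n) = 4 + O + n (f(O, n) = 4 - (-1)*(O + n) = 4 - (-O - n) = 4 + (O + n) = 4 + O + n)
(f(-3, 3) + 118)*(-63) = ((4 - 3 + 3) + 118)*(-63) = (4 + 118)*(-63) = 122*(-63) = -7686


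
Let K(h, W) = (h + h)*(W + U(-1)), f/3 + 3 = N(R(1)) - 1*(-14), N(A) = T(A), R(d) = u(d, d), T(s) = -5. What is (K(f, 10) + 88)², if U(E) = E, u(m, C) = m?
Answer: 169744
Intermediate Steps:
R(d) = d
N(A) = -5
f = 18 (f = -9 + 3*(-5 - 1*(-14)) = -9 + 3*(-5 + 14) = -9 + 3*9 = -9 + 27 = 18)
K(h, W) = 2*h*(-1 + W) (K(h, W) = (h + h)*(W - 1) = (2*h)*(-1 + W) = 2*h*(-1 + W))
(K(f, 10) + 88)² = (2*18*(-1 + 10) + 88)² = (2*18*9 + 88)² = (324 + 88)² = 412² = 169744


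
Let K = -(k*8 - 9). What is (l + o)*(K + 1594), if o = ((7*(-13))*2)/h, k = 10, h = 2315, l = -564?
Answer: -1988797366/2315 ≈ -8.5909e+5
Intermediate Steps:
o = -182/2315 (o = ((7*(-13))*2)/2315 = -91*2*(1/2315) = -182*1/2315 = -182/2315 ≈ -0.078618)
K = -71 (K = -(10*8 - 9) = -(80 - 9) = -1*71 = -71)
(l + o)*(K + 1594) = (-564 - 182/2315)*(-71 + 1594) = -1305842/2315*1523 = -1988797366/2315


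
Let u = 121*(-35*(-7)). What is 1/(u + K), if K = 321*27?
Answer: 1/38312 ≈ 2.6101e-5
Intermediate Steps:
u = 29645 (u = 121*245 = 29645)
K = 8667
1/(u + K) = 1/(29645 + 8667) = 1/38312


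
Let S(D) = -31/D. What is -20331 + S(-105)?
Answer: -2134724/105 ≈ -20331.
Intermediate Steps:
-20331 + S(-105) = -20331 - 31/(-105) = -20331 - 31*(-1/105) = -20331 + 31/105 = -2134724/105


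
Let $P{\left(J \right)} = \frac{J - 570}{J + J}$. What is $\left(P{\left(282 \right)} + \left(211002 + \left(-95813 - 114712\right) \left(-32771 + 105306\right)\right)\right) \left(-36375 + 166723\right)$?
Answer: $- \frac{93550803143401140}{47} \approx -1.9904 \cdot 10^{15}$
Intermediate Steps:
$P{\left(J \right)} = \frac{-570 + J}{2 J}$ ($P{\left(J \right)} = \frac{J - 570}{2 J} = \left(-570 + J\right) \frac{1}{2 J} = \frac{-570 + J}{2 J}$)
$\left(P{\left(282 \right)} + \left(211002 + \left(-95813 - 114712\right) \left(-32771 + 105306\right)\right)\right) \left(-36375 + 166723\right) = \left(\frac{-570 + 282}{2 \cdot 282} + \left(211002 + \left(-95813 - 114712\right) \left(-32771 + 105306\right)\right)\right) \left(-36375 + 166723\right) = \left(\frac{1}{2} \cdot \frac{1}{282} \left(-288\right) + \left(211002 - 15270430875\right)\right) 130348 = \left(- \frac{24}{47} + \left(211002 - 15270430875\right)\right) 130348 = \left(- \frac{24}{47} - 15270219873\right) 130348 = \left(- \frac{717700334055}{47}\right) 130348 = - \frac{93550803143401140}{47}$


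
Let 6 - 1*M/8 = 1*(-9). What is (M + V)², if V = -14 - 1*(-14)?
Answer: 14400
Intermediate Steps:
M = 120 (M = 48 - 8*(-9) = 48 + 72 = 120)
V = 0 (V = -14 + 14 = 0)
(M + V)² = (120 + 0)² = 120² = 14400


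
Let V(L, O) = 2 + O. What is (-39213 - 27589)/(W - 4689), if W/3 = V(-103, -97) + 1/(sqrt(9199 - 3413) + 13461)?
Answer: 20068492585171538/1494276782819595 - 66802*sqrt(5786)/1494276782819595 ≈ 13.430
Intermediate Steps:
W = -285 + 3/(13461 + sqrt(5786)) (W = 3*((2 - 97) + 1/(sqrt(9199 - 3413) + 13461)) = 3*(-95 + 1/(sqrt(5786) + 13461)) = 3*(-95 + 1/(13461 + sqrt(5786))) = -285 + 3/(13461 + sqrt(5786)) ≈ -285.00)
(-39213 - 27589)/(W - 4689) = (-39213 - 27589)/((-51639889092/181192735 - 3*sqrt(5786)/181192735) - 4689) = -66802/(-901252623507/181192735 - 3*sqrt(5786)/181192735)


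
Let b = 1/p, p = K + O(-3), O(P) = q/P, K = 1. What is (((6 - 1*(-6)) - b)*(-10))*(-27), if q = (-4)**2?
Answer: 42930/13 ≈ 3302.3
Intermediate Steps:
q = 16
O(P) = 16/P
p = -13/3 (p = 1 + 16/(-3) = 1 + 16*(-1/3) = 1 - 16/3 = -13/3 ≈ -4.3333)
b = -3/13 (b = 1/(-13/3) = -3/13 ≈ -0.23077)
(((6 - 1*(-6)) - b)*(-10))*(-27) = (((6 - 1*(-6)) - 1*(-3/13))*(-10))*(-27) = (((6 + 6) + 3/13)*(-10))*(-27) = ((12 + 3/13)*(-10))*(-27) = ((159/13)*(-10))*(-27) = -1590/13*(-27) = 42930/13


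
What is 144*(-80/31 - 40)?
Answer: -190080/31 ≈ -6131.6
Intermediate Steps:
144*(-80/31 - 40) = 144*(-1320/31) = -190080/31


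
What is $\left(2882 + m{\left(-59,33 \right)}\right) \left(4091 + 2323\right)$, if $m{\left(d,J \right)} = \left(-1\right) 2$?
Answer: $18472320$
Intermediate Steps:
$m{\left(d,J \right)} = -2$
$\left(2882 + m{\left(-59,33 \right)}\right) \left(4091 + 2323\right) = \left(2882 - 2\right) \left(4091 + 2323\right) = 2880 \cdot 6414 = 18472320$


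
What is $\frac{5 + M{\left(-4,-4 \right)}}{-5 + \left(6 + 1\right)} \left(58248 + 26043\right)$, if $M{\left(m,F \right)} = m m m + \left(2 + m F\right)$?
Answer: $- \frac{3455931}{2} \approx -1.728 \cdot 10^{6}$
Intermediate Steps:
$M{\left(m,F \right)} = 2 + m^{3} + F m$ ($M{\left(m,F \right)} = m^{2} m + \left(2 + F m\right) = m^{3} + \left(2 + F m\right) = 2 + m^{3} + F m$)
$\frac{5 + M{\left(-4,-4 \right)}}{-5 + \left(6 + 1\right)} \left(58248 + 26043\right) = \frac{5 + \left(2 + \left(-4\right)^{3} - -16\right)}{-5 + \left(6 + 1\right)} \left(58248 + 26043\right) = \frac{5 + \left(2 - 64 + 16\right)}{-5 + 7} \cdot 84291 = \frac{5 - 46}{2} \cdot 84291 = \left(-41\right) \frac{1}{2} \cdot 84291 = \left(- \frac{41}{2}\right) 84291 = - \frac{3455931}{2}$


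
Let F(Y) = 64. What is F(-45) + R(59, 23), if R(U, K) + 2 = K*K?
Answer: 591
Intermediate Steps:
R(U, K) = -2 + K² (R(U, K) = -2 + K*K = -2 + K²)
F(-45) + R(59, 23) = 64 + (-2 + 23²) = 64 + (-2 + 529) = 64 + 527 = 591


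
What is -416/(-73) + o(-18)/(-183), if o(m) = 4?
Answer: 75836/13359 ≈ 5.6768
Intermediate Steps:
-416/(-73) + o(-18)/(-183) = -416/(-73) + 4/(-183) = -416*(-1/73) + 4*(-1/183) = 416/73 - 4/183 = 75836/13359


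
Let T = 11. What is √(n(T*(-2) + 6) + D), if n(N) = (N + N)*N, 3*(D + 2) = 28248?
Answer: √9926 ≈ 99.629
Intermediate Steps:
D = 9414 (D = -2 + (⅓)*28248 = -2 + 9416 = 9414)
n(N) = 2*N² (n(N) = (2*N)*N = 2*N²)
√(n(T*(-2) + 6) + D) = √(2*(11*(-2) + 6)² + 9414) = √(2*(-22 + 6)² + 9414) = √(2*(-16)² + 9414) = √(2*256 + 9414) = √(512 + 9414) = √9926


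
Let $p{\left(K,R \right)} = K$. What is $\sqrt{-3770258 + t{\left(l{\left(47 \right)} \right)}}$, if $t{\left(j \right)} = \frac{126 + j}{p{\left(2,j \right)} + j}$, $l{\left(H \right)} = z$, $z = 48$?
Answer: $\frac{i \sqrt{94256363}}{5} \approx 1941.7 i$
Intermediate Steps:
$l{\left(H \right)} = 48$
$t{\left(j \right)} = \frac{126 + j}{2 + j}$
$\sqrt{-3770258 + t{\left(l{\left(47 \right)} \right)}} = \sqrt{-3770258 + \frac{126 + 48}{2 + 48}} = \sqrt{-3770258 + \frac{1}{50} \cdot 174} = \sqrt{-3770258 + \frac{87}{25}} = \sqrt{- \frac{94256363}{25}} = \frac{i \sqrt{94256363}}{5}$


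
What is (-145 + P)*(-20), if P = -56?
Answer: 4020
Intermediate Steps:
(-145 + P)*(-20) = (-145 - 56)*(-20) = -201*(-20) = 4020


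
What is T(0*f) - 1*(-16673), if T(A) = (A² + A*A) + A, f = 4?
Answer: 16673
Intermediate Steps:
T(A) = A + 2*A² (T(A) = (A² + A²) + A = 2*A² + A = A + 2*A²)
T(0*f) - 1*(-16673) = (0*4)*(1 + 2*(0*4)) - 1*(-16673) = 0*(1 + 2*0) + 16673 = 0*(1 + 0) + 16673 = 0*1 + 16673 = 0 + 16673 = 16673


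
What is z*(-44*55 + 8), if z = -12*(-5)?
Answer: -144720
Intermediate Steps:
z = 60
z*(-44*55 + 8) = 60*(-44*55 + 8) = 60*(-2420 + 8) = 60*(-2412) = -144720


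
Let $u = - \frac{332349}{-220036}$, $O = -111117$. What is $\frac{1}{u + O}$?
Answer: $- \frac{220036}{24449407863} \approx -8.9996 \cdot 10^{-6}$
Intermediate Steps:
$u = \frac{332349}{220036}$ ($u = \left(-332349\right) \left(- \frac{1}{220036}\right) = \frac{332349}{220036} \approx 1.5104$)
$\frac{1}{u + O} = \frac{1}{\frac{332349}{220036} - 111117} = \frac{1}{- \frac{24449407863}{220036}} = - \frac{220036}{24449407863}$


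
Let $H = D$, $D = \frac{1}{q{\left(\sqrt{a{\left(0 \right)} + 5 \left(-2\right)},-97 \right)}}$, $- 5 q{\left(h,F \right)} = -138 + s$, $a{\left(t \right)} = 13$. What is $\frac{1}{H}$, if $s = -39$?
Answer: $\frac{177}{5} \approx 35.4$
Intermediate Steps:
$q{\left(h,F \right)} = \frac{177}{5}$ ($q{\left(h,F \right)} = - \frac{-138 - 39}{5} = \left(- \frac{1}{5}\right) \left(-177\right) = \frac{177}{5}$)
$D = \frac{5}{177}$ ($D = \frac{1}{\frac{177}{5}} = \frac{5}{177} \approx 0.028249$)
$H = \frac{5}{177} \approx 0.028249$
$\frac{1}{H} = \frac{1}{\frac{5}{177}} = \frac{177}{5}$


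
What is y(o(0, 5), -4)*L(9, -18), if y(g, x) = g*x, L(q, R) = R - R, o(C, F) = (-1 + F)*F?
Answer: 0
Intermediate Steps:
o(C, F) = F*(-1 + F)
L(q, R) = 0
y(o(0, 5), -4)*L(9, -18) = ((5*(-1 + 5))*(-4))*0 = ((5*4)*(-4))*0 = (20*(-4))*0 = -80*0 = 0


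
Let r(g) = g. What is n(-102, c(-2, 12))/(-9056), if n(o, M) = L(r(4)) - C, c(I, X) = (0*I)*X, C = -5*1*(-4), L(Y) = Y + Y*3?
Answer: 1/2264 ≈ 0.00044170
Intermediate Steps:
L(Y) = 4*Y (L(Y) = Y + 3*Y = 4*Y)
C = 20 (C = -5*(-4) = 20)
c(I, X) = 0 (c(I, X) = 0*X = 0)
n(o, M) = -4 (n(o, M) = 4*4 - 1*20 = 16 - 20 = -4)
n(-102, c(-2, 12))/(-9056) = -4/(-9056) = -4*(-1/9056) = 1/2264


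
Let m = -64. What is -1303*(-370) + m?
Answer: 482046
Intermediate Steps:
-1303*(-370) + m = -1303*(-370) - 64 = 482110 - 64 = 482046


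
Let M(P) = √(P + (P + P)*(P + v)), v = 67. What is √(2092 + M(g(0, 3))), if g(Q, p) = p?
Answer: √(2092 + 3*√47) ≈ 45.963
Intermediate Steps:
M(P) = √(P + 2*P*(67 + P)) (M(P) = √(P + (P + P)*(P + 67)) = √(P + (2*P)*(67 + P)) = √(P + 2*P*(67 + P)))
√(2092 + M(g(0, 3))) = √(2092 + √(3*(135 + 2*3))) = √(2092 + √(3*(135 + 6))) = √(2092 + √(3*141)) = √(2092 + √423) = √(2092 + 3*√47)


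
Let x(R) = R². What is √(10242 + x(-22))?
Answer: √10726 ≈ 103.57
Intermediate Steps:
√(10242 + x(-22)) = √(10242 + (-22)²) = √(10242 + 484) = √10726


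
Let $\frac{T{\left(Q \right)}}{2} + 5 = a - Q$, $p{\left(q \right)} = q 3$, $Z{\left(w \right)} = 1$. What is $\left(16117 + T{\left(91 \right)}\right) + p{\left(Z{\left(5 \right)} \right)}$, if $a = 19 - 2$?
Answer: $15962$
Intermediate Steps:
$p{\left(q \right)} = 3 q$
$a = 17$
$T{\left(Q \right)} = 24 - 2 Q$ ($T{\left(Q \right)} = -10 + 2 \left(17 - Q\right) = -10 - \left(-34 + 2 Q\right) = 24 - 2 Q$)
$\left(16117 + T{\left(91 \right)}\right) + p{\left(Z{\left(5 \right)} \right)} = \left(16117 + \left(24 - 182\right)\right) + 3 \cdot 1 = \left(16117 + \left(24 - 182\right)\right) + 3 = \left(16117 - 158\right) + 3 = 15959 + 3 = 15962$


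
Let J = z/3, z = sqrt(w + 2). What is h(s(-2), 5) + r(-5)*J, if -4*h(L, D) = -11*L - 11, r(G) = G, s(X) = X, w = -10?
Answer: -11/4 - 10*I*sqrt(2)/3 ≈ -2.75 - 4.714*I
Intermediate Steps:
h(L, D) = 11/4 + 11*L/4 (h(L, D) = -(-11*L - 11)/4 = -(-11 - 11*L)/4 = 11/4 + 11*L/4)
z = 2*I*sqrt(2) (z = sqrt(-10 + 2) = sqrt(-8) = 2*I*sqrt(2) ≈ 2.8284*I)
J = 2*I*sqrt(2)/3 (J = (2*I*sqrt(2))/3 = 2*I*sqrt(2)/3 ≈ 0.94281*I)
h(s(-2), 5) + r(-5)*J = (11/4 + (11/4)*(-2)) - 10*I*sqrt(2)/3 = (11/4 - 11/2) - 10*I*sqrt(2)/3 = -11/4 - 10*I*sqrt(2)/3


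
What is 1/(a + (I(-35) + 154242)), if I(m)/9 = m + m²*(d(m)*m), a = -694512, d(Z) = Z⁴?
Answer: -1/579054212460 ≈ -1.7270e-12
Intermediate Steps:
I(m) = 9*m + 9*m⁷ (I(m) = 9*(m + m²*(m⁴*m)) = 9*(m + m²*m⁵) = 9*(m + m⁷) = 9*m + 9*m⁷)
1/(a + (I(-35) + 154242)) = 1/(-694512 + (9*(-35)*(1 + (-35)⁶) + 154242)) = 1/(-694512 + (9*(-35)*(1 + 1838265625) + 154242)) = 1/(-694512 + (9*(-35)*1838265626 + 154242)) = 1/(-694512 + (-579053672190 + 154242)) = 1/(-694512 - 579053517948) = 1/(-579054212460) = -1/579054212460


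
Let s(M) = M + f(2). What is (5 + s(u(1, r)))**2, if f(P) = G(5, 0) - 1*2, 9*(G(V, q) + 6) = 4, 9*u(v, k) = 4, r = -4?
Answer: 361/81 ≈ 4.4568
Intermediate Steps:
u(v, k) = 4/9 (u(v, k) = (1/9)*4 = 4/9)
G(V, q) = -50/9 (G(V, q) = -6 + (1/9)*4 = -6 + 4/9 = -50/9)
f(P) = -68/9 (f(P) = -50/9 - 1*2 = -50/9 - 2 = -68/9)
s(M) = -68/9 + M (s(M) = M - 68/9 = -68/9 + M)
(5 + s(u(1, r)))**2 = (5 + (-68/9 + 4/9))**2 = (5 - 64/9)**2 = (-19/9)**2 = 361/81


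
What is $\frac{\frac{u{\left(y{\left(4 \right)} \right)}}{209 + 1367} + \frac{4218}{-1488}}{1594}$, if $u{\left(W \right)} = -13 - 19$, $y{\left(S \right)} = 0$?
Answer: $- \frac{139483}{77876464} \approx -0.0017911$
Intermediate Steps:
$u{\left(W \right)} = -32$
$\frac{\frac{u{\left(y{\left(4 \right)} \right)}}{209 + 1367} + \frac{4218}{-1488}}{1594} = \frac{- \frac{32}{209 + 1367} + \frac{4218}{-1488}}{1594} = \left(- \frac{32}{1576} + 4218 \left(- \frac{1}{1488}\right)\right) \frac{1}{1594} = \left(\left(-32\right) \frac{1}{1576} - \frac{703}{248}\right) \frac{1}{1594} = \left(- \frac{4}{197} - \frac{703}{248}\right) \frac{1}{1594} = \left(- \frac{139483}{48856}\right) \frac{1}{1594} = - \frac{139483}{77876464}$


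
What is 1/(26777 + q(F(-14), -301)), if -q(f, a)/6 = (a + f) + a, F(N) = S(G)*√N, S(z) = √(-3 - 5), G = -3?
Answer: 30389/923487289 - 24*√7/923487289 ≈ 3.2838e-5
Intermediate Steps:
S(z) = 2*I*√2 (S(z) = √(-8) = 2*I*√2)
F(N) = 2*I*√2*√N (F(N) = (2*I*√2)*√N = 2*I*√2*√N)
q(f, a) = -12*a - 6*f (q(f, a) = -6*((a + f) + a) = -6*(f + 2*a) = -12*a - 6*f)
1/(26777 + q(F(-14), -301)) = 1/(26777 + (-12*(-301) - 12*I*√2*√(-14))) = 1/(26777 + (3612 - 12*I*√2*I*√14)) = 1/(26777 + (3612 - (-24)*√7)) = 1/(26777 + (3612 + 24*√7)) = 1/(30389 + 24*√7)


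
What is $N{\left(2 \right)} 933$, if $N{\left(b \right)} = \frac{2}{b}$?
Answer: $933$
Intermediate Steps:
$N{\left(2 \right)} 933 = \frac{2}{2} \cdot 933 = 2 \cdot \frac{1}{2} \cdot 933 = 1 \cdot 933 = 933$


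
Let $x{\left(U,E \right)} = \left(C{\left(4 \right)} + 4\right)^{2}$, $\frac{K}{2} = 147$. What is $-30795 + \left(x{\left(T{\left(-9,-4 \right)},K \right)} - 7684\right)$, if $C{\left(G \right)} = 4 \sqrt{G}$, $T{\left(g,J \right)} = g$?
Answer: $-38335$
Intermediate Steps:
$K = 294$ ($K = 2 \cdot 147 = 294$)
$x{\left(U,E \right)} = 144$ ($x{\left(U,E \right)} = \left(4 \sqrt{4} + 4\right)^{2} = \left(4 \cdot 2 + 4\right)^{2} = \left(8 + 4\right)^{2} = 12^{2} = 144$)
$-30795 + \left(x{\left(T{\left(-9,-4 \right)},K \right)} - 7684\right) = -30795 + \left(144 - 7684\right) = -30795 - 7540 = -38335$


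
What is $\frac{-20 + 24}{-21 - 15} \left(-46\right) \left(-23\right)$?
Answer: $- \frac{1058}{9} \approx -117.56$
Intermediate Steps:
$\frac{-20 + 24}{-21 - 15} \left(-46\right) \left(-23\right) = \frac{4}{-36} \left(-46\right) \left(-23\right) = 4 \left(- \frac{1}{36}\right) \left(-46\right) \left(-23\right) = \left(- \frac{1}{9}\right) \left(-46\right) \left(-23\right) = \frac{46}{9} \left(-23\right) = - \frac{1058}{9}$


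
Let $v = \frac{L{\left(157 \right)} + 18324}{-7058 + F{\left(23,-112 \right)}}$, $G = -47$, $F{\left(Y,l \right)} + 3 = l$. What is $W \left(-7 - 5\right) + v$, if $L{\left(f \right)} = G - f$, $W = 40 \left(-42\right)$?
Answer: $\frac{48196520}{2391} \approx 20157.0$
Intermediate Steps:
$F{\left(Y,l \right)} = -3 + l$
$W = -1680$
$L{\left(f \right)} = -47 - f$
$v = - \frac{6040}{2391}$ ($v = \frac{\left(-47 - 157\right) + 18324}{-7058 - 115} = \frac{-204 + 18324}{-7173} = 18120 \left(- \frac{1}{7173}\right) = - \frac{6040}{2391} \approx -2.5261$)
$W \left(-7 - 5\right) + v = - 1680 \left(-7 - 5\right) - \frac{6040}{2391} = \left(-1680\right) \left(-12\right) - \frac{6040}{2391} = 20160 - \frac{6040}{2391} = \frac{48196520}{2391}$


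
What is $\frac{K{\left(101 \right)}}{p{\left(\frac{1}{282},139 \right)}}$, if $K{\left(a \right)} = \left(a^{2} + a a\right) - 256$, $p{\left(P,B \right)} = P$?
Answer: $5681172$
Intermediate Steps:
$K{\left(a \right)} = -256 + 2 a^{2}$ ($K{\left(a \right)} = \left(a^{2} + a^{2}\right) - 256 = 2 a^{2} - 256 = -256 + 2 a^{2}$)
$\frac{K{\left(101 \right)}}{p{\left(\frac{1}{282},139 \right)}} = \frac{-256 + 2 \cdot 101^{2}}{\frac{1}{282}} = \left(-256 + 2 \cdot 10201\right) \frac{1}{\frac{1}{282}} = \left(-256 + 20402\right) 282 = 20146 \cdot 282 = 5681172$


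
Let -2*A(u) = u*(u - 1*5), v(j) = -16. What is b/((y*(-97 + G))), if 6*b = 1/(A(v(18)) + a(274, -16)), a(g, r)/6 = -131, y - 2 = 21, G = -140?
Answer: 1/31201524 ≈ 3.2050e-8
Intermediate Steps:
y = 23 (y = 2 + 21 = 23)
a(g, r) = -786 (a(g, r) = 6*(-131) = -786)
A(u) = -u*(-5 + u)/2 (A(u) = -u*(u - 1*5)/2 = -u*(u - 5)/2 = -u*(-5 + u)/2)
b = -1/5724 (b = 1/(6*((1/2)*(-16)*(5 - 1*(-16)) - 786)) = 1/(6*((1/2)*(-16)*(5 + 16) - 786)) = 1/(6*((1/2)*(-16)*21 - 786)) = 1/(6*(-168 - 786)) = (1/6)/(-954) = (1/6)*(-1/954) = -1/5724 ≈ -0.00017470)
b/((y*(-97 + G))) = -1/(23*(-97 - 140))/5724 = -1/(5724*(23*(-237))) = -1/5724/(-5451) = -1/5724*(-1/5451) = 1/31201524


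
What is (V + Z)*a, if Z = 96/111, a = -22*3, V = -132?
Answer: 320232/37 ≈ 8654.9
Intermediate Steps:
a = -66
Z = 32/37 (Z = 96*(1/111) = 32/37 ≈ 0.86486)
(V + Z)*a = (-132 + 32/37)*(-66) = -4852/37*(-66) = 320232/37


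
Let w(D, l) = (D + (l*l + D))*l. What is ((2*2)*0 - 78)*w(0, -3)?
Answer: 2106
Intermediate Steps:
w(D, l) = l*(l**2 + 2*D) (w(D, l) = (D + (l**2 + D))*l = (D + (D + l**2))*l = (l**2 + 2*D)*l = l*(l**2 + 2*D))
((2*2)*0 - 78)*w(0, -3) = ((2*2)*0 - 78)*(-3*((-3)**2 + 2*0)) = (4*0 - 78)*(-3*(9 + 0)) = (0 - 78)*(-3*9) = -78*(-27) = 2106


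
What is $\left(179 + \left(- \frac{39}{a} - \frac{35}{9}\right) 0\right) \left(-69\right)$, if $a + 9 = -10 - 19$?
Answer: $-12351$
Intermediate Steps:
$a = -38$ ($a = -9 - 29 = -38$)
$\left(179 + \left(- \frac{39}{a} - \frac{35}{9}\right) 0\right) \left(-69\right) = \left(179 + \left(- \frac{39}{-38} - \frac{35}{9}\right) 0\right) \left(-69\right) = \left(179 + \left(\left(-39\right) \left(- \frac{1}{38}\right) - \frac{35}{9}\right) 0\right) \left(-69\right) = \left(179 + \left(\frac{39}{38} - \frac{35}{9}\right) 0\right) \left(-69\right) = \left(179 - 0\right) \left(-69\right) = \left(179 + 0\right) \left(-69\right) = 179 \left(-69\right) = -12351$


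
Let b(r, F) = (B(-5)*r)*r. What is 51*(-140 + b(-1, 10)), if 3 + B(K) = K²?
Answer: -6018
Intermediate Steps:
B(K) = -3 + K²
b(r, F) = 22*r² (b(r, F) = ((-3 + (-5)²)*r)*r = ((-3 + 25)*r)*r = (22*r)*r = 22*r²)
51*(-140 + b(-1, 10)) = 51*(-140 + 22*(-1)²) = 51*(-140 + 22*1) = 51*(-140 + 22) = 51*(-118) = -6018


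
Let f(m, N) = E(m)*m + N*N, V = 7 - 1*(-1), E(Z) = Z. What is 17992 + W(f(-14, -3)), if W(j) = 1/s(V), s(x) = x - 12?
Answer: 71967/4 ≈ 17992.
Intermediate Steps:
V = 8 (V = 7 + 1 = 8)
s(x) = -12 + x
f(m, N) = N**2 + m**2 (f(m, N) = m*m + N*N = m**2 + N**2 = N**2 + m**2)
W(j) = -1/4 (W(j) = 1/(-12 + 8) = 1/(-4) = -1/4)
17992 + W(f(-14, -3)) = 17992 - 1/4 = 71967/4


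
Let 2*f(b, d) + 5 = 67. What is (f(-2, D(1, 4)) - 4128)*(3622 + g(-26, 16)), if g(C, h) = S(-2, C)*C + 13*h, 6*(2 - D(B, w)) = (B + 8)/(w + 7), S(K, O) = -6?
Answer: -16330642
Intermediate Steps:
D(B, w) = 2 - (8 + B)/(6*(7 + w)) (D(B, w) = 2 - (B + 8)/(6*(w + 7)) = 2 - (8 + B)/(6*(7 + w)))
f(b, d) = 31 (f(b, d) = -5/2 + (1/2)*67 = -5/2 + 67/2 = 31)
g(C, h) = -6*C + 13*h
(f(-2, D(1, 4)) - 4128)*(3622 + g(-26, 16)) = (31 - 4128)*(3622 + (-6*(-26) + 13*16)) = -4097*(3622 + (156 + 208)) = -4097*(3622 + 364) = -4097*3986 = -16330642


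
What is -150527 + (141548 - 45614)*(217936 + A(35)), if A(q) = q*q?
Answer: 21024840847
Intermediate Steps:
A(q) = q²
-150527 + (141548 - 45614)*(217936 + A(35)) = -150527 + (141548 - 45614)*(217936 + 35²) = -150527 + 95934*(217936 + 1225) = -150527 + 95934*219161 = -150527 + 21024991374 = 21024840847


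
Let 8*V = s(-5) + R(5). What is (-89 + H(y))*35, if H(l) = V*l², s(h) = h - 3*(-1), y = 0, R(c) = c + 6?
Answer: -3115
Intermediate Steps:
R(c) = 6 + c
s(h) = 3 + h (s(h) = h + 3 = 3 + h)
V = 9/8 (V = ((3 - 5) + (6 + 5))/8 = (-2 + 11)/8 = (⅛)*9 = 9/8 ≈ 1.1250)
H(l) = 9*l²/8
(-89 + H(y))*35 = (-89 + (9/8)*0²)*35 = (-89 + (9/8)*0)*35 = (-89 + 0)*35 = -89*35 = -3115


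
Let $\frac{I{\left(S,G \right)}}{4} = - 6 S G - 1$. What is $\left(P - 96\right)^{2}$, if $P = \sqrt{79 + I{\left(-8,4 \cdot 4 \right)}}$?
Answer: $\left(96 - \sqrt{3147}\right)^{2} \approx 1592.2$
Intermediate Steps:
$I{\left(S,G \right)} = -4 - 24 G S$ ($I{\left(S,G \right)} = 4 \left(- 6 S G - 1\right) = 4 \left(- 6 G S - 1\right) = 4 \left(-1 - 6 G S\right) = -4 - 24 G S$)
$P = \sqrt{3147}$ ($P = \sqrt{79 - \left(4 + 24 \cdot 4 \cdot 4 \left(-8\right)\right)} = \sqrt{79 - \left(4 + 384 \left(-8\right)\right)} = \sqrt{79 + \left(-4 + 3072\right)} = \sqrt{79 + 3068} = \sqrt{3147} \approx 56.098$)
$\left(P - 96\right)^{2} = \left(\sqrt{3147} - 96\right)^{2} = \left(-96 + \sqrt{3147}\right)^{2}$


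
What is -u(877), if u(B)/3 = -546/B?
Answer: 1638/877 ≈ 1.8677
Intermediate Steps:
u(B) = -1638/B (u(B) = 3*(-546/B) = -1638/B)
-u(877) = -(-1638)/877 = -1*(-1638/877) = 1638/877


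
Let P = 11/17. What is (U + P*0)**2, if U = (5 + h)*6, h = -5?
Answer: 0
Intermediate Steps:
P = 11/17 (P = 11*(1/17) = 11/17 ≈ 0.64706)
U = 0 (U = (5 - 5)*6 = 0*6 = 0)
(U + P*0)**2 = (0 + (11/17)*0)**2 = (0 + 0)**2 = 0**2 = 0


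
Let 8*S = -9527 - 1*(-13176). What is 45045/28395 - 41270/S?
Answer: -204678311/2302519 ≈ -88.893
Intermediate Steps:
S = 3649/8 (S = (-9527 - 1*(-13176))/8 = (-9527 + 13176)/8 = (1/8)*3649 = 3649/8 ≈ 456.13)
45045/28395 - 41270/S = 45045/28395 - 41270/3649/8 = 45045*(1/28395) - 41270*8/3649 = 1001/631 - 330160/3649 = -204678311/2302519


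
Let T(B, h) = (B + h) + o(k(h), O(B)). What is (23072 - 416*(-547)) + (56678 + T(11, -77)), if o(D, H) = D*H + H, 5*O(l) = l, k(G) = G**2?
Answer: 320282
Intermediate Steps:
O(l) = l/5
o(D, H) = H + D*H
T(B, h) = B + h + B*(1 + h**2)/5 (T(B, h) = (B + h) + (B/5)*(1 + h**2) = (B + h) + B*(1 + h**2)/5 = B + h + B*(1 + h**2)/5)
(23072 - 416*(-547)) + (56678 + T(11, -77)) = (23072 - 416*(-547)) + (56678 + (11 - 77 + (1/5)*11*(1 + (-77)**2))) = (23072 + 227552) + (56678 + (11 - 77 + (1/5)*11*(1 + 5929))) = 250624 + (56678 + (11 - 77 + (1/5)*11*5930)) = 250624 + (56678 + (11 - 77 + 13046)) = 250624 + (56678 + 12980) = 250624 + 69658 = 320282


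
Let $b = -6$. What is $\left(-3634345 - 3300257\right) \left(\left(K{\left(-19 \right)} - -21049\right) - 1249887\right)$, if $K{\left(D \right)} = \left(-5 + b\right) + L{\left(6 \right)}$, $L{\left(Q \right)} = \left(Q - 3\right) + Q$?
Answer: $8521516321680$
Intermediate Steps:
$L{\left(Q \right)} = -3 + 2 Q$ ($L{\left(Q \right)} = \left(-3 + Q\right) + Q = -3 + 2 Q$)
$K{\left(D \right)} = -2$ ($K{\left(D \right)} = \left(-5 - 6\right) + \left(-3 + 2 \cdot 6\right) = -11 + \left(-3 + 12\right) = -11 + 9 = -2$)
$\left(-3634345 - 3300257\right) \left(\left(K{\left(-19 \right)} - -21049\right) - 1249887\right) = \left(-3634345 - 3300257\right) \left(\left(-2 - -21049\right) - 1249887\right) = - 6934602 \left(\left(-2 + 21049\right) - 1249887\right) = - 6934602 \left(21047 - 1249887\right) = \left(-6934602\right) \left(-1228840\right) = 8521516321680$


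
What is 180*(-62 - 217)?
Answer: -50220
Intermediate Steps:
180*(-62 - 217) = 180*(-279) = -50220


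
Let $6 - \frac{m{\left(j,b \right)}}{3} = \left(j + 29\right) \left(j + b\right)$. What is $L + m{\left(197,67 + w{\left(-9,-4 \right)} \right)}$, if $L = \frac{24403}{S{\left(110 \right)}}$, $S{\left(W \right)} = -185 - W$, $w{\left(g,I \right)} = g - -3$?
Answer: $- \frac{51621673}{295} \approx -1.7499 \cdot 10^{5}$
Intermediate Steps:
$w{\left(g,I \right)} = 3 + g$ ($w{\left(g,I \right)} = g + 3 = 3 + g$)
$m{\left(j,b \right)} = 18 - 3 \left(29 + j\right) \left(b + j\right)$ ($m{\left(j,b \right)} = 18 - 3 \left(j + 29\right) \left(j + b\right) = 18 - 3 \left(29 + j\right) \left(b + j\right)$)
$L = - \frac{24403}{295}$ ($L = \frac{24403}{-185 - 110} = \frac{24403}{-295} = 24403 \left(- \frac{1}{295}\right) = - \frac{24403}{295} \approx -82.722$)
$L + m{\left(197,67 + w{\left(-9,-4 \right)} \right)} = - \frac{24403}{295} - \left(17121 + 116427 + 87 \left(67 + \left(3 - 9\right)\right) + 3 \left(67 + \left(3 - 9\right)\right) 197\right) = - \frac{24403}{295} - \left(133548 + 87 \left(67 - 6\right) + 3 \left(67 - 6\right) 197\right) = - \frac{24403}{295} - \left(138855 + 36051\right) = - \frac{24403}{295} - 174906 = - \frac{51621673}{295}$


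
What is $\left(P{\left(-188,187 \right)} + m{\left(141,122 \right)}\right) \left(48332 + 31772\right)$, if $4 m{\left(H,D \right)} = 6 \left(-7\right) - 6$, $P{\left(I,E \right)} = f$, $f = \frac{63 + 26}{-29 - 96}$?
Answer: $- \frac{127285256}{125} \approx -1.0183 \cdot 10^{6}$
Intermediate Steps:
$f = - \frac{89}{125}$ ($f = \frac{89}{-125} = 89 \left(- \frac{1}{125}\right) = - \frac{89}{125} \approx -0.712$)
$P{\left(I,E \right)} = - \frac{89}{125}$
$m{\left(H,D \right)} = -12$ ($m{\left(H,D \right)} = \frac{6 \left(-7\right) - 6}{4} = \frac{-42 - 6}{4} = \frac{1}{4} \left(-48\right) = -12$)
$\left(P{\left(-188,187 \right)} + m{\left(141,122 \right)}\right) \left(48332 + 31772\right) = \left(- \frac{89}{125} - 12\right) \left(48332 + 31772\right) = \left(- \frac{1589}{125}\right) 80104 = - \frac{127285256}{125}$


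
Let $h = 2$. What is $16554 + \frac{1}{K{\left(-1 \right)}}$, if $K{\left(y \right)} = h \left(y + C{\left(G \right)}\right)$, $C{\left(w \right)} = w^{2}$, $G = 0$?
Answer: $\frac{33107}{2} \approx 16554.0$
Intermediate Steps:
$K{\left(y \right)} = 2 y$ ($K{\left(y \right)} = 2 \left(y + 0^{2}\right) = 2 \left(y + 0\right) = 2 y$)
$16554 + \frac{1}{K{\left(-1 \right)}} = 16554 + \frac{1}{2 \left(-1\right)} = 16554 + \frac{1}{-2} = 16554 - \frac{1}{2} = \frac{33107}{2}$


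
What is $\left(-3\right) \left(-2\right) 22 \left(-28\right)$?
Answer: $-3696$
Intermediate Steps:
$\left(-3\right) \left(-2\right) 22 \left(-28\right) = 6 \cdot 22 \left(-28\right) = 132 \left(-28\right) = -3696$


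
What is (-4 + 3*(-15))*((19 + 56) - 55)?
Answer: -980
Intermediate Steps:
(-4 + 3*(-15))*((19 + 56) - 55) = (-4 - 45)*(75 - 55) = -49*20 = -980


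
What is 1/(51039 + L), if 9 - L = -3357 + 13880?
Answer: 1/40525 ≈ 2.4676e-5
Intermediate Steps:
L = -10514 (L = 9 - (-3357 + 13880) = 9 - 1*10523 = 9 - 10523 = -10514)
1/(51039 + L) = 1/(51039 - 10514) = 1/40525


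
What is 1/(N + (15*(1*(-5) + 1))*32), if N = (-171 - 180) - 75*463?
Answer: -1/36996 ≈ -2.7030e-5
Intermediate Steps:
N = -35076 (N = -351 - 34725 = -35076)
1/(N + (15*(1*(-5) + 1))*32) = 1/(-35076 + (15*(1*(-5) + 1))*32) = 1/(-35076 + (15*(-5 + 1))*32) = 1/(-35076 + (15*(-4))*32) = 1/(-35076 - 60*32) = 1/(-35076 - 1920) = 1/(-36996) = -1/36996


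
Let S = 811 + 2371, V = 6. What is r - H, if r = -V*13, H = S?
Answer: -3260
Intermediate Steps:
S = 3182
H = 3182
r = -78 (r = -1*6*13 = -6*13 = -78)
r - H = -78 - 1*3182 = -78 - 3182 = -3260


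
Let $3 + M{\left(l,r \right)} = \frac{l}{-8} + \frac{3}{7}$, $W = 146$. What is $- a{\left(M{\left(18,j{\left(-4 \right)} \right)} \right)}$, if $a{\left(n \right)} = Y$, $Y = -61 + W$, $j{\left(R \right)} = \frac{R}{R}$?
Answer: $-85$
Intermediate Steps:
$j{\left(R \right)} = 1$
$Y = 85$ ($Y = -61 + 146 = 85$)
$M{\left(l,r \right)} = - \frac{18}{7} - \frac{l}{8}$ ($M{\left(l,r \right)} = -3 + \left(\frac{l}{-8} + \frac{3}{7}\right) = -3 + \left(l \left(- \frac{1}{8}\right) + 3 \cdot \frac{1}{7}\right) = -3 - \left(- \frac{3}{7} + \frac{l}{8}\right) = - \frac{18}{7} - \frac{l}{8}$)
$a{\left(n \right)} = 85$
$- a{\left(M{\left(18,j{\left(-4 \right)} \right)} \right)} = \left(-1\right) 85 = -85$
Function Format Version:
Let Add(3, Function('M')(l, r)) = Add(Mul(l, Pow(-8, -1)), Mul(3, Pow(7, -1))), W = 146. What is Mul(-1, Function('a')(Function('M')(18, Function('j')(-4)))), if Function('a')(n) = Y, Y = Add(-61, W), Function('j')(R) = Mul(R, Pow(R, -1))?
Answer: -85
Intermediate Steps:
Function('j')(R) = 1
Y = 85 (Y = Add(-61, 146) = 85)
Function('M')(l, r) = Add(Rational(-18, 7), Mul(Rational(-1, 8), l)) (Function('M')(l, r) = Add(-3, Add(Mul(l, Pow(-8, -1)), Mul(3, Pow(7, -1)))) = Add(-3, Add(Mul(l, Rational(-1, 8)), Mul(3, Rational(1, 7)))) = Add(-3, Add(Mul(Rational(-1, 8), l), Rational(3, 7))) = Add(-3, Add(Rational(3, 7), Mul(Rational(-1, 8), l))) = Add(Rational(-18, 7), Mul(Rational(-1, 8), l)))
Function('a')(n) = 85
Mul(-1, Function('a')(Function('M')(18, Function('j')(-4)))) = Mul(-1, 85) = -85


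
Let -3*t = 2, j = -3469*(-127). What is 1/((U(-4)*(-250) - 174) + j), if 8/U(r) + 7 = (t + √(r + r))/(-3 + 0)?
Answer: 1671493477/736591211964553 + 108000*I*√2/736591211964553 ≈ 2.2692e-6 + 2.0735e-10*I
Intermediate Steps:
j = 440563
t = -⅔ (t = -⅓*2 = -⅔ ≈ -0.66667)
U(r) = 8/(-61/9 - √2*√r/3) (U(r) = 8/(-7 + (-⅔ + √(r + r))/(-3 + 0)) = 8/(-7 + (-⅔ + √(2*r))/(-3)) = 8/(-7 + (-⅔ + √2*√r)*(-⅓)) = 8/(-7 + (2/9 - √2*√r/3)) = 8/(-61/9 - √2*√r/3))
1/((U(-4)*(-250) - 174) + j) = 1/((-72/(61 + 3*√2*√(-4))*(-250) - 174) + 440563) = 1/((-72/(61 + 3*√2*(2*I))*(-250) - 174) + 440563) = 1/((-72/(61 + 6*I*√2)*(-250) - 174) + 440563) = 1/((18000/(61 + 6*I*√2) - 174) + 440563) = 1/((-174 + 18000/(61 + 6*I*√2)) + 440563) = 1/(440389 + 18000/(61 + 6*I*√2))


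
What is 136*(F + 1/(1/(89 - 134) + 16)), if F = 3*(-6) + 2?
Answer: -1558424/719 ≈ -2167.5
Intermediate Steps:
F = -16 (F = -18 + 2 = -16)
136*(F + 1/(1/(89 - 134) + 16)) = 136*(-16 + 1/(1/(89 - 134) + 16)) = 136*(-16 + 1/(1/(-45) + 16)) = 136*(-16 + 1/(-1/45 + 16)) = 136*(-16 + 1/(719/45)) = 136*(-16 + 45/719) = 136*(-11459/719) = -1558424/719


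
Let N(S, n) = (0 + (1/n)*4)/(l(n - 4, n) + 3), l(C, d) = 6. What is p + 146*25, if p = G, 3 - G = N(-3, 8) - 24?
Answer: 66185/18 ≈ 3676.9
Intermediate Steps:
N(S, n) = 4/(9*n) (N(S, n) = (0 + (1/n)*4)/(6 + 3) = (0 + 4/n)/9 = (0 + 4/n)*(⅑) = (4/n)*(⅑) = 4/(9*n))
G = 485/18 (G = 3 - ((4/9)/8 - 24) = 3 - ((4/9)*(⅛) - 24) = 3 - (1/18 - 24) = 3 - 1*(-431/18) = 3 + 431/18 = 485/18 ≈ 26.944)
p = 485/18 ≈ 26.944
p + 146*25 = 485/18 + 146*25 = 485/18 + 3650 = 66185/18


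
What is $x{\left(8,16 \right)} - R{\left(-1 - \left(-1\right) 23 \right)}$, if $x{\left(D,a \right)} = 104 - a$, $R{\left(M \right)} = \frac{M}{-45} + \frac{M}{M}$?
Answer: $\frac{3937}{45} \approx 87.489$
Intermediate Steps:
$R{\left(M \right)} = 1 - \frac{M}{45}$ ($R{\left(M \right)} = M \left(- \frac{1}{45}\right) + 1 = - \frac{M}{45} + 1 = 1 - \frac{M}{45}$)
$x{\left(8,16 \right)} - R{\left(-1 - \left(-1\right) 23 \right)} = \left(104 - 16\right) - \left(1 - \frac{-1 - \left(-1\right) 23}{45}\right) = \left(104 - 16\right) - \left(1 - \frac{-1 - -23}{45}\right) = 88 - \left(1 - \frac{-1 + 23}{45}\right) = 88 - \left(1 - \frac{22}{45}\right) = 88 - \frac{23}{45} = \frac{3937}{45}$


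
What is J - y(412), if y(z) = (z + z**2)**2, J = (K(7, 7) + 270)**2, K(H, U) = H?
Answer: -28952987607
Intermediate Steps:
J = 76729 (J = (7 + 270)**2 = 277**2 = 76729)
J - y(412) = 76729 - 412**2*(1 + 412)**2 = 76729 - 169744*413**2 = 76729 - 169744*170569 = 76729 - 1*28953064336 = 76729 - 28953064336 = -28952987607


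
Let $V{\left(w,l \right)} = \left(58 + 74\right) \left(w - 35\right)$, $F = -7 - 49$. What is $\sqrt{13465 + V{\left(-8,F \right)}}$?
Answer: $\sqrt{7789} \approx 88.255$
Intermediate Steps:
$F = -56$ ($F = -7 - 49 = -56$)
$V{\left(w,l \right)} = -4620 + 132 w$ ($V{\left(w,l \right)} = 132 \left(-35 + w\right) = -4620 + 132 w$)
$\sqrt{13465 + V{\left(-8,F \right)}} = \sqrt{13465 + \left(-4620 + 132 \left(-8\right)\right)} = \sqrt{13465 - 5676} = \sqrt{7789}$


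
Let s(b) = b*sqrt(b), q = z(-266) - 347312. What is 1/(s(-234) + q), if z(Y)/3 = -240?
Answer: I/(2*(-174016*I + 351*sqrt(26))) ≈ -2.873e-6 + 2.9549e-8*I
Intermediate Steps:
z(Y) = -720 (z(Y) = 3*(-240) = -720)
q = -348032 (q = -720 - 347312 = -348032)
s(b) = b**(3/2)
1/(s(-234) + q) = 1/((-234)**(3/2) - 348032) = 1/(-702*I*sqrt(26) - 348032) = 1/(-348032 - 702*I*sqrt(26))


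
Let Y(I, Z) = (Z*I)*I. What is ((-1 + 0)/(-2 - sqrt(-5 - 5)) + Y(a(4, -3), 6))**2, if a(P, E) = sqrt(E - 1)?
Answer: (2256*sqrt(10) + 3551*I)/(2*(2*sqrt(10) + 3*I)) ≈ 569.11 + 10.778*I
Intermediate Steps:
a(P, E) = sqrt(-1 + E)
Y(I, Z) = Z*I**2 (Y(I, Z) = (I*Z)*I = Z*I**2)
((-1 + 0)/(-2 - sqrt(-5 - 5)) + Y(a(4, -3), 6))**2 = ((-1 + 0)/(-2 - sqrt(-5 - 5)) + 6*(sqrt(-1 - 3))**2)**2 = (-1/(-2 - sqrt(-10)) + 6*(sqrt(-4))**2)**2 = (-1/(-2 - I*sqrt(10)) + 6*(2*I)**2)**2 = (-1/(-2 - I*sqrt(10)) + 6*(-4))**2 = (-1/(-2 - I*sqrt(10)) - 24)**2 = (-24 - 1/(-2 - I*sqrt(10)))**2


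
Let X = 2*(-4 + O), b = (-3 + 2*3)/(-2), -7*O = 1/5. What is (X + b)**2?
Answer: 447561/4900 ≈ 91.339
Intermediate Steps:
O = -1/35 (O = -1/(7*5) = -1/7*1/5 = -1/35 ≈ -0.028571)
b = -3/2 (b = (-3 + 6)*(-1/2) = 3*(-1/2) = -3/2 ≈ -1.5000)
X = -282/35 (X = 2*(-4 - 1/35) = 2*(-141/35) = -282/35 ≈ -8.0571)
(X + b)**2 = (-282/35 - 3/2)**2 = (-669/70)**2 = 447561/4900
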